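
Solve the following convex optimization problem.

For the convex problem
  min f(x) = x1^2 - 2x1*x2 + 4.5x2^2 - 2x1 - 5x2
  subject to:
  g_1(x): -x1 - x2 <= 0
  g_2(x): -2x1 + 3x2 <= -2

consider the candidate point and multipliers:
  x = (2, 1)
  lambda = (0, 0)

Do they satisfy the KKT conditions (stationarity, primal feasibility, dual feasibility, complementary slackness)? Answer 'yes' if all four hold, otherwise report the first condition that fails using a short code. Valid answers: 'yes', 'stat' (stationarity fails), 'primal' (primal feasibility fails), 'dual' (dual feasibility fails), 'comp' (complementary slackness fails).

Gradient of f: grad f(x) = Q x + c = (0, 0)
Constraint values g_i(x) = a_i^T x - b_i:
  g_1((2, 1)) = -3
  g_2((2, 1)) = 1
Stationarity residual: grad f(x) + sum_i lambda_i a_i = (0, 0)
  -> stationarity OK
Primal feasibility (all g_i <= 0): FAILS
Dual feasibility (all lambda_i >= 0): OK
Complementary slackness (lambda_i * g_i(x) = 0 for all i): OK

Verdict: the first failing condition is primal_feasibility -> primal.

primal


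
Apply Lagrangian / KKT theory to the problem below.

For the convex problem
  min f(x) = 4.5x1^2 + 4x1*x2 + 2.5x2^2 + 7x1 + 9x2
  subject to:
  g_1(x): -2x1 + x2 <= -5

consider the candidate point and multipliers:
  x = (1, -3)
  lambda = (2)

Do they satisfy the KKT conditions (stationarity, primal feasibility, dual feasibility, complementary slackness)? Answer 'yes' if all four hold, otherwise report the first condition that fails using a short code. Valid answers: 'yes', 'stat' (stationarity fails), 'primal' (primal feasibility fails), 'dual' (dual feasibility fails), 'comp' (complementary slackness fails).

Gradient of f: grad f(x) = Q x + c = (4, -2)
Constraint values g_i(x) = a_i^T x - b_i:
  g_1((1, -3)) = 0
Stationarity residual: grad f(x) + sum_i lambda_i a_i = (0, 0)
  -> stationarity OK
Primal feasibility (all g_i <= 0): OK
Dual feasibility (all lambda_i >= 0): OK
Complementary slackness (lambda_i * g_i(x) = 0 for all i): OK

Verdict: yes, KKT holds.

yes


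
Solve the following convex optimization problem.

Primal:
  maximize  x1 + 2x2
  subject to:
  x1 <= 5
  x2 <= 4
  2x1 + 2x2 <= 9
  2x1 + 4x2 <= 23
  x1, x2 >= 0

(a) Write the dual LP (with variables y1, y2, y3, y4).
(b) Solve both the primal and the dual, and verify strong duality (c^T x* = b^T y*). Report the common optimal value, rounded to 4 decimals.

The standard primal-dual pair for 'max c^T x s.t. A x <= b, x >= 0' is:
  Dual:  min b^T y  s.t.  A^T y >= c,  y >= 0.

So the dual LP is:
  minimize  5y1 + 4y2 + 9y3 + 23y4
  subject to:
    y1 + 2y3 + 2y4 >= 1
    y2 + 2y3 + 4y4 >= 2
    y1, y2, y3, y4 >= 0

Solving the primal: x* = (0.5, 4).
  primal value c^T x* = 8.5.
Solving the dual: y* = (0, 1, 0.5, 0).
  dual value b^T y* = 8.5.
Strong duality: c^T x* = b^T y*. Confirmed.

8.5


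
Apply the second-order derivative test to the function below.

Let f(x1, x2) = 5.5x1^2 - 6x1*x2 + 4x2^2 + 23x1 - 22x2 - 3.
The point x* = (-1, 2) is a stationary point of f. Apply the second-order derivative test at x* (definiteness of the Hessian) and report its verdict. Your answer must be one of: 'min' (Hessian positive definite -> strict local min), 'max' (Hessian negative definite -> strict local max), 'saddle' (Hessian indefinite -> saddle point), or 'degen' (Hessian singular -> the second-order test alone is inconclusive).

Compute the Hessian H = grad^2 f:
  H = [[11, -6], [-6, 8]]
Verify stationarity: grad f(x*) = H x* + g = (0, 0).
Eigenvalues of H: 3.3153, 15.6847.
Both eigenvalues > 0, so H is positive definite -> x* is a strict local min.

min


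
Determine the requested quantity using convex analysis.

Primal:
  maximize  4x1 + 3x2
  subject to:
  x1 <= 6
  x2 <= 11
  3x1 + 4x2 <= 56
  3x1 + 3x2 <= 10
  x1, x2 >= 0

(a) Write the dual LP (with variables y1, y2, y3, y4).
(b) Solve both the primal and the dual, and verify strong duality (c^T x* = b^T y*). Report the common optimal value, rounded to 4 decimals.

The standard primal-dual pair for 'max c^T x s.t. A x <= b, x >= 0' is:
  Dual:  min b^T y  s.t.  A^T y >= c,  y >= 0.

So the dual LP is:
  minimize  6y1 + 11y2 + 56y3 + 10y4
  subject to:
    y1 + 3y3 + 3y4 >= 4
    y2 + 4y3 + 3y4 >= 3
    y1, y2, y3, y4 >= 0

Solving the primal: x* = (3.3333, 0).
  primal value c^T x* = 13.3333.
Solving the dual: y* = (0, 0, 0, 1.3333).
  dual value b^T y* = 13.3333.
Strong duality: c^T x* = b^T y*. Confirmed.

13.3333


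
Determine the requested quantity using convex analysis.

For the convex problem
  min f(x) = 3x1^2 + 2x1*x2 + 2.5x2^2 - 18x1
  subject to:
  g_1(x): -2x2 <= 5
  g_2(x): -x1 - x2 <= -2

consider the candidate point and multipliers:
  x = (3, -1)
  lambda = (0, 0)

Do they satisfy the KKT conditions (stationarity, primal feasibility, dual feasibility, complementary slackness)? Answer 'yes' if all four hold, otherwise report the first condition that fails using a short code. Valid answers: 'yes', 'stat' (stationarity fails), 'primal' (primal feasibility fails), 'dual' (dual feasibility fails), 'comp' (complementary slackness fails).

Gradient of f: grad f(x) = Q x + c = (-2, 1)
Constraint values g_i(x) = a_i^T x - b_i:
  g_1((3, -1)) = -3
  g_2((3, -1)) = 0
Stationarity residual: grad f(x) + sum_i lambda_i a_i = (-2, 1)
  -> stationarity FAILS
Primal feasibility (all g_i <= 0): OK
Dual feasibility (all lambda_i >= 0): OK
Complementary slackness (lambda_i * g_i(x) = 0 for all i): OK

Verdict: the first failing condition is stationarity -> stat.

stat


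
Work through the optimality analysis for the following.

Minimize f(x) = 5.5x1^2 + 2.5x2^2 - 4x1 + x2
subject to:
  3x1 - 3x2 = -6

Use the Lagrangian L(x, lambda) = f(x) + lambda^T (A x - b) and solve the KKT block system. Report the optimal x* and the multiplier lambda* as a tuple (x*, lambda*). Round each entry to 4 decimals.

Form the Lagrangian:
  L(x, lambda) = (1/2) x^T Q x + c^T x + lambda^T (A x - b)
Stationarity (grad_x L = 0): Q x + c + A^T lambda = 0.
Primal feasibility: A x = b.

This gives the KKT block system:
  [ Q   A^T ] [ x     ]   [-c ]
  [ A    0  ] [ lambda ] = [ b ]

Solving the linear system:
  x*      = (-0.4375, 1.5625)
  lambda* = (2.9375)
  f(x*)   = 10.4688

x* = (-0.4375, 1.5625), lambda* = (2.9375)


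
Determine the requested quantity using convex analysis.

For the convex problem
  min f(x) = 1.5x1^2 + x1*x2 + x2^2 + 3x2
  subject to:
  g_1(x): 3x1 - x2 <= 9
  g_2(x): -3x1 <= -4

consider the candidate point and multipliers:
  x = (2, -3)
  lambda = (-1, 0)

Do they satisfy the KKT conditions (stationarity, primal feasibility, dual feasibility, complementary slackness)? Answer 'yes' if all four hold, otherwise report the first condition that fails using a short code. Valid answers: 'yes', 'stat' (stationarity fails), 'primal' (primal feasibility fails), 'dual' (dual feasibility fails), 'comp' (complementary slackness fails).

Gradient of f: grad f(x) = Q x + c = (3, -1)
Constraint values g_i(x) = a_i^T x - b_i:
  g_1((2, -3)) = 0
  g_2((2, -3)) = -2
Stationarity residual: grad f(x) + sum_i lambda_i a_i = (0, 0)
  -> stationarity OK
Primal feasibility (all g_i <= 0): OK
Dual feasibility (all lambda_i >= 0): FAILS
Complementary slackness (lambda_i * g_i(x) = 0 for all i): OK

Verdict: the first failing condition is dual_feasibility -> dual.

dual


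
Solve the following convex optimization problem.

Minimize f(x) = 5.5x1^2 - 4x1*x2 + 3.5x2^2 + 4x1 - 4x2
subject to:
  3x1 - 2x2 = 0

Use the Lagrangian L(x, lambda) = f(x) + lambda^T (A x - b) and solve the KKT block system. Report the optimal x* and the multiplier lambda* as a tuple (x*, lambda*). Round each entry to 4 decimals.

Form the Lagrangian:
  L(x, lambda) = (1/2) x^T Q x + c^T x + lambda^T (A x - b)
Stationarity (grad_x L = 0): Q x + c + A^T lambda = 0.
Primal feasibility: A x = b.

This gives the KKT block system:
  [ Q   A^T ] [ x     ]   [-c ]
  [ A    0  ] [ lambda ] = [ b ]

Solving the linear system:
  x*      = (0.1356, 0.2034)
  lambda* = (-1.5593)
  f(x*)   = -0.1356

x* = (0.1356, 0.2034), lambda* = (-1.5593)


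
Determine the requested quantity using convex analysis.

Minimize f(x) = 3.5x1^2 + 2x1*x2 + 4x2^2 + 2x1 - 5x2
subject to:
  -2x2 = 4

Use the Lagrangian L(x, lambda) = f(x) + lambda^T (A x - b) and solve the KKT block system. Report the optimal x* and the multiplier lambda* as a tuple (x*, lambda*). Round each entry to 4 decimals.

Form the Lagrangian:
  L(x, lambda) = (1/2) x^T Q x + c^T x + lambda^T (A x - b)
Stationarity (grad_x L = 0): Q x + c + A^T lambda = 0.
Primal feasibility: A x = b.

This gives the KKT block system:
  [ Q   A^T ] [ x     ]   [-c ]
  [ A    0  ] [ lambda ] = [ b ]

Solving the linear system:
  x*      = (0.2857, -2)
  lambda* = (-10.2143)
  f(x*)   = 25.7143

x* = (0.2857, -2), lambda* = (-10.2143)


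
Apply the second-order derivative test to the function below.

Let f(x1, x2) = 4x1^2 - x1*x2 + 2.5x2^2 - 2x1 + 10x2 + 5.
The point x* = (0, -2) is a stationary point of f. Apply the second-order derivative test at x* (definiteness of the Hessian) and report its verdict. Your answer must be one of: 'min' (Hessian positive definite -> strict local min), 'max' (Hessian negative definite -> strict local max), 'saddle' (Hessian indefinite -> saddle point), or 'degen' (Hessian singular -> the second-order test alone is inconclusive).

Compute the Hessian H = grad^2 f:
  H = [[8, -1], [-1, 5]]
Verify stationarity: grad f(x*) = H x* + g = (0, 0).
Eigenvalues of H: 4.6972, 8.3028.
Both eigenvalues > 0, so H is positive definite -> x* is a strict local min.

min


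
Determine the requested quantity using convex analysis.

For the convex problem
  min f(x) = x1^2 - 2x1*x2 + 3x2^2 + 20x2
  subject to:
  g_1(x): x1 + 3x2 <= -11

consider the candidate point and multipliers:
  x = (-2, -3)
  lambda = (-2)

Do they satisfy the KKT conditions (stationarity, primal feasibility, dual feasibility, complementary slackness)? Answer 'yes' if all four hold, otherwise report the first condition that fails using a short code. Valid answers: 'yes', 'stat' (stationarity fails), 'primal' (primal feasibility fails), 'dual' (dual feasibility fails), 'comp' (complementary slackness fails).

Gradient of f: grad f(x) = Q x + c = (2, 6)
Constraint values g_i(x) = a_i^T x - b_i:
  g_1((-2, -3)) = 0
Stationarity residual: grad f(x) + sum_i lambda_i a_i = (0, 0)
  -> stationarity OK
Primal feasibility (all g_i <= 0): OK
Dual feasibility (all lambda_i >= 0): FAILS
Complementary slackness (lambda_i * g_i(x) = 0 for all i): OK

Verdict: the first failing condition is dual_feasibility -> dual.

dual


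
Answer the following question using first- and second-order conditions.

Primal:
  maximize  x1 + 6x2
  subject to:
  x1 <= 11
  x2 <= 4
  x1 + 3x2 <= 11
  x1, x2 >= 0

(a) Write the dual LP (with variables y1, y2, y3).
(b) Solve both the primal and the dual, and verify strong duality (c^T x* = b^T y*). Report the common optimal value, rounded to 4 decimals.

The standard primal-dual pair for 'max c^T x s.t. A x <= b, x >= 0' is:
  Dual:  min b^T y  s.t.  A^T y >= c,  y >= 0.

So the dual LP is:
  minimize  11y1 + 4y2 + 11y3
  subject to:
    y1 + y3 >= 1
    y2 + 3y3 >= 6
    y1, y2, y3 >= 0

Solving the primal: x* = (0, 3.6667).
  primal value c^T x* = 22.
Solving the dual: y* = (0, 0, 2).
  dual value b^T y* = 22.
Strong duality: c^T x* = b^T y*. Confirmed.

22


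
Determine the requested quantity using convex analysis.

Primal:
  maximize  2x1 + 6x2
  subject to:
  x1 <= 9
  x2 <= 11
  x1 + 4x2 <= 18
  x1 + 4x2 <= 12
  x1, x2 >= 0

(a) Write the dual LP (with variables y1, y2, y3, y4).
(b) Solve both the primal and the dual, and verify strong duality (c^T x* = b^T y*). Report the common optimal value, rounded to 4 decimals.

The standard primal-dual pair for 'max c^T x s.t. A x <= b, x >= 0' is:
  Dual:  min b^T y  s.t.  A^T y >= c,  y >= 0.

So the dual LP is:
  minimize  9y1 + 11y2 + 18y3 + 12y4
  subject to:
    y1 + y3 + y4 >= 2
    y2 + 4y3 + 4y4 >= 6
    y1, y2, y3, y4 >= 0

Solving the primal: x* = (9, 0.75).
  primal value c^T x* = 22.5.
Solving the dual: y* = (0.5, 0, 0, 1.5).
  dual value b^T y* = 22.5.
Strong duality: c^T x* = b^T y*. Confirmed.

22.5


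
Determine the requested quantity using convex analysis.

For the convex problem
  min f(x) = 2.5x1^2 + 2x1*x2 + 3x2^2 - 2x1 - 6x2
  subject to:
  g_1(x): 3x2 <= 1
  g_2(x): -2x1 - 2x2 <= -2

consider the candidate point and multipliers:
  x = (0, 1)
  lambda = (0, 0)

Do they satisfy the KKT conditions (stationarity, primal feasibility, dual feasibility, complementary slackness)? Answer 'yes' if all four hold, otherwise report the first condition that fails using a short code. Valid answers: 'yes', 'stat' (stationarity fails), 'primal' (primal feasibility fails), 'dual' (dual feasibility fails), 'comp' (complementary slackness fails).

Gradient of f: grad f(x) = Q x + c = (0, 0)
Constraint values g_i(x) = a_i^T x - b_i:
  g_1((0, 1)) = 2
  g_2((0, 1)) = 0
Stationarity residual: grad f(x) + sum_i lambda_i a_i = (0, 0)
  -> stationarity OK
Primal feasibility (all g_i <= 0): FAILS
Dual feasibility (all lambda_i >= 0): OK
Complementary slackness (lambda_i * g_i(x) = 0 for all i): OK

Verdict: the first failing condition is primal_feasibility -> primal.

primal


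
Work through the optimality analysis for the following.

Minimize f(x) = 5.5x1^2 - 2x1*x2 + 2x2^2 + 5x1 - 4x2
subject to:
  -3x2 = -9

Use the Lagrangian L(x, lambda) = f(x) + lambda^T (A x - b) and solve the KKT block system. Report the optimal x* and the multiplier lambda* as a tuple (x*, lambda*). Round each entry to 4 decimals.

Form the Lagrangian:
  L(x, lambda) = (1/2) x^T Q x + c^T x + lambda^T (A x - b)
Stationarity (grad_x L = 0): Q x + c + A^T lambda = 0.
Primal feasibility: A x = b.

This gives the KKT block system:
  [ Q   A^T ] [ x     ]   [-c ]
  [ A    0  ] [ lambda ] = [ b ]

Solving the linear system:
  x*      = (0.0909, 3)
  lambda* = (2.6061)
  f(x*)   = 5.9545

x* = (0.0909, 3), lambda* = (2.6061)


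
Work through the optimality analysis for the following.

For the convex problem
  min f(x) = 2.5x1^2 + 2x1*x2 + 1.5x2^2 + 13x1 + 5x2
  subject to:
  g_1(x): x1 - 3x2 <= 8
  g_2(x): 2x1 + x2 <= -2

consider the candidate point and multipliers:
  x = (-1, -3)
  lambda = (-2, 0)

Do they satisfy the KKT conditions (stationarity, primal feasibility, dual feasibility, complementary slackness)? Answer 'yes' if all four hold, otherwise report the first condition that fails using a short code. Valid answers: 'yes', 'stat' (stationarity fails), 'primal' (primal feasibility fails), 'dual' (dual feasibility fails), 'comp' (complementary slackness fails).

Gradient of f: grad f(x) = Q x + c = (2, -6)
Constraint values g_i(x) = a_i^T x - b_i:
  g_1((-1, -3)) = 0
  g_2((-1, -3)) = -3
Stationarity residual: grad f(x) + sum_i lambda_i a_i = (0, 0)
  -> stationarity OK
Primal feasibility (all g_i <= 0): OK
Dual feasibility (all lambda_i >= 0): FAILS
Complementary slackness (lambda_i * g_i(x) = 0 for all i): OK

Verdict: the first failing condition is dual_feasibility -> dual.

dual


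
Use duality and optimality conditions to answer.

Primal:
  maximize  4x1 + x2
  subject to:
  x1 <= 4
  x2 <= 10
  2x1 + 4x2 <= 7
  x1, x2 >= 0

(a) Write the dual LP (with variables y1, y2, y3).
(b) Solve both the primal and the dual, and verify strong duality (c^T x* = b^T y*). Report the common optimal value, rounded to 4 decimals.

The standard primal-dual pair for 'max c^T x s.t. A x <= b, x >= 0' is:
  Dual:  min b^T y  s.t.  A^T y >= c,  y >= 0.

So the dual LP is:
  minimize  4y1 + 10y2 + 7y3
  subject to:
    y1 + 2y3 >= 4
    y2 + 4y3 >= 1
    y1, y2, y3 >= 0

Solving the primal: x* = (3.5, 0).
  primal value c^T x* = 14.
Solving the dual: y* = (0, 0, 2).
  dual value b^T y* = 14.
Strong duality: c^T x* = b^T y*. Confirmed.

14


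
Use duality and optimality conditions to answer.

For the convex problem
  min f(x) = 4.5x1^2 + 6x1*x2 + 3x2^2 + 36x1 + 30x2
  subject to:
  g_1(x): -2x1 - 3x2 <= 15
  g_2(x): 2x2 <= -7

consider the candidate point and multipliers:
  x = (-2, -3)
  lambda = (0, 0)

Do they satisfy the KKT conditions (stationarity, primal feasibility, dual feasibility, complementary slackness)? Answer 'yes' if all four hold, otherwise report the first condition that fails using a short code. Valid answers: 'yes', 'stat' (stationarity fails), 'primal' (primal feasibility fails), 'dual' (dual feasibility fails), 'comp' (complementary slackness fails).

Gradient of f: grad f(x) = Q x + c = (0, 0)
Constraint values g_i(x) = a_i^T x - b_i:
  g_1((-2, -3)) = -2
  g_2((-2, -3)) = 1
Stationarity residual: grad f(x) + sum_i lambda_i a_i = (0, 0)
  -> stationarity OK
Primal feasibility (all g_i <= 0): FAILS
Dual feasibility (all lambda_i >= 0): OK
Complementary slackness (lambda_i * g_i(x) = 0 for all i): OK

Verdict: the first failing condition is primal_feasibility -> primal.

primal


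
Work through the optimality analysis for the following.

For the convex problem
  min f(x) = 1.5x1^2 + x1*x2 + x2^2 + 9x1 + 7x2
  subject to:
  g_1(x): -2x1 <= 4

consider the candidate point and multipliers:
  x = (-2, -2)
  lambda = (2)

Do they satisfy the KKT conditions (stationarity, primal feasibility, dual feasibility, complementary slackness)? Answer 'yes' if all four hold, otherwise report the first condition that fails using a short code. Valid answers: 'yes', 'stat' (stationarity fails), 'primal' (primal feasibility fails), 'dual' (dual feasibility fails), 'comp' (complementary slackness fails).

Gradient of f: grad f(x) = Q x + c = (1, 1)
Constraint values g_i(x) = a_i^T x - b_i:
  g_1((-2, -2)) = 0
Stationarity residual: grad f(x) + sum_i lambda_i a_i = (-3, 1)
  -> stationarity FAILS
Primal feasibility (all g_i <= 0): OK
Dual feasibility (all lambda_i >= 0): OK
Complementary slackness (lambda_i * g_i(x) = 0 for all i): OK

Verdict: the first failing condition is stationarity -> stat.

stat


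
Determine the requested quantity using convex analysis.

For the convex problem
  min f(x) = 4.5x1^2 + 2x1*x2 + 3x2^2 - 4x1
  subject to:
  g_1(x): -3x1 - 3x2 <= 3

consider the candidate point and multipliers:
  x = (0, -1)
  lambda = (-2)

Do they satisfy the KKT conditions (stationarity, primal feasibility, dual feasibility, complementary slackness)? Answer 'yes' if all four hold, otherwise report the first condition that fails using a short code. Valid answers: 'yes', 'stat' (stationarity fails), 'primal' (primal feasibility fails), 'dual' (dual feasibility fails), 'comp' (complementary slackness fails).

Gradient of f: grad f(x) = Q x + c = (-6, -6)
Constraint values g_i(x) = a_i^T x - b_i:
  g_1((0, -1)) = 0
Stationarity residual: grad f(x) + sum_i lambda_i a_i = (0, 0)
  -> stationarity OK
Primal feasibility (all g_i <= 0): OK
Dual feasibility (all lambda_i >= 0): FAILS
Complementary slackness (lambda_i * g_i(x) = 0 for all i): OK

Verdict: the first failing condition is dual_feasibility -> dual.

dual


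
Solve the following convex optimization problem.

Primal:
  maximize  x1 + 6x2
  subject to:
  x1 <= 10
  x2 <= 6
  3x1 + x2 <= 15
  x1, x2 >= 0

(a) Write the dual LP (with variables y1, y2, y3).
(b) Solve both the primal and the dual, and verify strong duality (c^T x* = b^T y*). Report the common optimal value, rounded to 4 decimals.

The standard primal-dual pair for 'max c^T x s.t. A x <= b, x >= 0' is:
  Dual:  min b^T y  s.t.  A^T y >= c,  y >= 0.

So the dual LP is:
  minimize  10y1 + 6y2 + 15y3
  subject to:
    y1 + 3y3 >= 1
    y2 + y3 >= 6
    y1, y2, y3 >= 0

Solving the primal: x* = (3, 6).
  primal value c^T x* = 39.
Solving the dual: y* = (0, 5.6667, 0.3333).
  dual value b^T y* = 39.
Strong duality: c^T x* = b^T y*. Confirmed.

39


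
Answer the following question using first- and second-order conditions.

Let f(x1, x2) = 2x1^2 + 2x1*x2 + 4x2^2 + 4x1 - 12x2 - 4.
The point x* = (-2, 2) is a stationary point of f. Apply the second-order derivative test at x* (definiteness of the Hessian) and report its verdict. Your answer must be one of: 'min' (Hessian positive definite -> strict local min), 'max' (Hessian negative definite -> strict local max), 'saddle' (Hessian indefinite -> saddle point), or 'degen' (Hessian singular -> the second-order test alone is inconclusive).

Compute the Hessian H = grad^2 f:
  H = [[4, 2], [2, 8]]
Verify stationarity: grad f(x*) = H x* + g = (0, 0).
Eigenvalues of H: 3.1716, 8.8284.
Both eigenvalues > 0, so H is positive definite -> x* is a strict local min.

min


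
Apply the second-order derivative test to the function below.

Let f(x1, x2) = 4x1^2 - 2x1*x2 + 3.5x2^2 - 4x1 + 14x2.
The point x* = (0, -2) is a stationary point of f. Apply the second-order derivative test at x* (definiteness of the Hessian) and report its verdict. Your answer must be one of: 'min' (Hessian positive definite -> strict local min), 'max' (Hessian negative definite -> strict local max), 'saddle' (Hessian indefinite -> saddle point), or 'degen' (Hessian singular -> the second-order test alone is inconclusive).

Compute the Hessian H = grad^2 f:
  H = [[8, -2], [-2, 7]]
Verify stationarity: grad f(x*) = H x* + g = (0, 0).
Eigenvalues of H: 5.4384, 9.5616.
Both eigenvalues > 0, so H is positive definite -> x* is a strict local min.

min


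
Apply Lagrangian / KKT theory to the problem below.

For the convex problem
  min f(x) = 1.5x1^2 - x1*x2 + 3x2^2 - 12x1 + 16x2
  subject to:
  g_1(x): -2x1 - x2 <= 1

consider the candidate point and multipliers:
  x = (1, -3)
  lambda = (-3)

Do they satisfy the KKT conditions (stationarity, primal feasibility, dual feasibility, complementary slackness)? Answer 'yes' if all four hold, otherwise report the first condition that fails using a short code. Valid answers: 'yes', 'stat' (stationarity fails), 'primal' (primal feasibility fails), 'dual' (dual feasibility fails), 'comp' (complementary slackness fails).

Gradient of f: grad f(x) = Q x + c = (-6, -3)
Constraint values g_i(x) = a_i^T x - b_i:
  g_1((1, -3)) = 0
Stationarity residual: grad f(x) + sum_i lambda_i a_i = (0, 0)
  -> stationarity OK
Primal feasibility (all g_i <= 0): OK
Dual feasibility (all lambda_i >= 0): FAILS
Complementary slackness (lambda_i * g_i(x) = 0 for all i): OK

Verdict: the first failing condition is dual_feasibility -> dual.

dual


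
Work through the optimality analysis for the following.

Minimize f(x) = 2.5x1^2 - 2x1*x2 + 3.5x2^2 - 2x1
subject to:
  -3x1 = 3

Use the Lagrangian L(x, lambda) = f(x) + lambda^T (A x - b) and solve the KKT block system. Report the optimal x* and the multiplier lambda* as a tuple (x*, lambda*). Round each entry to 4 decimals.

Form the Lagrangian:
  L(x, lambda) = (1/2) x^T Q x + c^T x + lambda^T (A x - b)
Stationarity (grad_x L = 0): Q x + c + A^T lambda = 0.
Primal feasibility: A x = b.

This gives the KKT block system:
  [ Q   A^T ] [ x     ]   [-c ]
  [ A    0  ] [ lambda ] = [ b ]

Solving the linear system:
  x*      = (-1, -0.2857)
  lambda* = (-2.1429)
  f(x*)   = 4.2143

x* = (-1, -0.2857), lambda* = (-2.1429)


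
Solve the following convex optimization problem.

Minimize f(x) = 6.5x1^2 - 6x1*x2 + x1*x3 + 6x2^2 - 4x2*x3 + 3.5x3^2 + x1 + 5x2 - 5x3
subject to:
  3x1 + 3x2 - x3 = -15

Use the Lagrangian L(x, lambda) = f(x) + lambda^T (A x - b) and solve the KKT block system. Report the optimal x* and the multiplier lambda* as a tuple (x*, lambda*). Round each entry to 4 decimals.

Form the Lagrangian:
  L(x, lambda) = (1/2) x^T Q x + c^T x + lambda^T (A x - b)
Stationarity (grad_x L = 0): Q x + c + A^T lambda = 0.
Primal feasibility: A x = b.

This gives the KKT block system:
  [ Q   A^T ] [ x     ]   [-c ]
  [ A    0  ] [ lambda ] = [ b ]

Solving the linear system:
  x*      = (-2.3195, -2.6209, 0.1789)
  lambda* = (4.4164)
  f(x*)   = 24.9638

x* = (-2.3195, -2.6209, 0.1789), lambda* = (4.4164)


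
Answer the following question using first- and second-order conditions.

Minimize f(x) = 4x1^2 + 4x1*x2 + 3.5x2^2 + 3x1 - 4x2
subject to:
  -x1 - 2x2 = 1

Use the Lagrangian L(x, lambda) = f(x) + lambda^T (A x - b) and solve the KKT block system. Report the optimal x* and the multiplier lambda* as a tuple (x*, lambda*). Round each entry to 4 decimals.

Form the Lagrangian:
  L(x, lambda) = (1/2) x^T Q x + c^T x + lambda^T (A x - b)
Stationarity (grad_x L = 0): Q x + c + A^T lambda = 0.
Primal feasibility: A x = b.

This gives the KKT block system:
  [ Q   A^T ] [ x     ]   [-c ]
  [ A    0  ] [ lambda ] = [ b ]

Solving the linear system:
  x*      = (-0.8261, -0.087)
  lambda* = (-3.9565)
  f(x*)   = 0.913

x* = (-0.8261, -0.087), lambda* = (-3.9565)


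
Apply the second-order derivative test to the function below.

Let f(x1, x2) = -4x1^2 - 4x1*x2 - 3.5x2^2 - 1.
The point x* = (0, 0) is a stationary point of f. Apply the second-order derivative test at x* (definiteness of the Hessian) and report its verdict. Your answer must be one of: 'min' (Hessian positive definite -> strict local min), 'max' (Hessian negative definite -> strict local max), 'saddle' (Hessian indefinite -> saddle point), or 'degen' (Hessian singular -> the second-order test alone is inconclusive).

Compute the Hessian H = grad^2 f:
  H = [[-8, -4], [-4, -7]]
Verify stationarity: grad f(x*) = H x* + g = (0, 0).
Eigenvalues of H: -11.5311, -3.4689.
Both eigenvalues < 0, so H is negative definite -> x* is a strict local max.

max


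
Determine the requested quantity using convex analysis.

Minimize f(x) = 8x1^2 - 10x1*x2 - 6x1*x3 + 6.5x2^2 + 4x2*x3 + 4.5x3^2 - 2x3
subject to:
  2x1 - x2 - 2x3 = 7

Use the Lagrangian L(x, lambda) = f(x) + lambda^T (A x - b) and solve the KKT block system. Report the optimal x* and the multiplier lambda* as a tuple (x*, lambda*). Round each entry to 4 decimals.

Form the Lagrangian:
  L(x, lambda) = (1/2) x^T Q x + c^T x + lambda^T (A x - b)
Stationarity (grad_x L = 0): Q x + c + A^T lambda = 0.
Primal feasibility: A x = b.

This gives the KKT block system:
  [ Q   A^T ] [ x     ]   [-c ]
  [ A    0  ] [ lambda ] = [ b ]

Solving the linear system:
  x*      = (1.3333, 0.6444, -2.4889)
  lambda* = (-14.9111)
  f(x*)   = 54.6778

x* = (1.3333, 0.6444, -2.4889), lambda* = (-14.9111)


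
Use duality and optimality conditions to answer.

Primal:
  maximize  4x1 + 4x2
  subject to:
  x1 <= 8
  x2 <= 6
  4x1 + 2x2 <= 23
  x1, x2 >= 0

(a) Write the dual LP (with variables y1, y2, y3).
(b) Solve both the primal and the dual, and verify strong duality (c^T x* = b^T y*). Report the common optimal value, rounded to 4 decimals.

The standard primal-dual pair for 'max c^T x s.t. A x <= b, x >= 0' is:
  Dual:  min b^T y  s.t.  A^T y >= c,  y >= 0.

So the dual LP is:
  minimize  8y1 + 6y2 + 23y3
  subject to:
    y1 + 4y3 >= 4
    y2 + 2y3 >= 4
    y1, y2, y3 >= 0

Solving the primal: x* = (2.75, 6).
  primal value c^T x* = 35.
Solving the dual: y* = (0, 2, 1).
  dual value b^T y* = 35.
Strong duality: c^T x* = b^T y*. Confirmed.

35


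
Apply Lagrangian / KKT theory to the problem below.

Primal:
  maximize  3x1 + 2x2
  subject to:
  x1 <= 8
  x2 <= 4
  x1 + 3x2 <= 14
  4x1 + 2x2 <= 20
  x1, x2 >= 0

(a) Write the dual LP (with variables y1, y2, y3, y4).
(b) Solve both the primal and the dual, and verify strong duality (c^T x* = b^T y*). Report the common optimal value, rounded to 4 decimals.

The standard primal-dual pair for 'max c^T x s.t. A x <= b, x >= 0' is:
  Dual:  min b^T y  s.t.  A^T y >= c,  y >= 0.

So the dual LP is:
  minimize  8y1 + 4y2 + 14y3 + 20y4
  subject to:
    y1 + y3 + 4y4 >= 3
    y2 + 3y3 + 2y4 >= 2
    y1, y2, y3, y4 >= 0

Solving the primal: x* = (3.2, 3.6).
  primal value c^T x* = 16.8.
Solving the dual: y* = (0, 0, 0.2, 0.7).
  dual value b^T y* = 16.8.
Strong duality: c^T x* = b^T y*. Confirmed.

16.8


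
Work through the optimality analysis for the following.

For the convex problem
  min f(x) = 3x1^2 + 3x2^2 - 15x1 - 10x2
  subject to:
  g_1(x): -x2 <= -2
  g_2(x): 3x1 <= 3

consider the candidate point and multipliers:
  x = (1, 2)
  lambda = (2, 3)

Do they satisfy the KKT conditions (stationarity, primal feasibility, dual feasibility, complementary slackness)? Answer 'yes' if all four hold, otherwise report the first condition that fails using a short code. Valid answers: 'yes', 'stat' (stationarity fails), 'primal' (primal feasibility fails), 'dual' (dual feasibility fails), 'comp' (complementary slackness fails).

Gradient of f: grad f(x) = Q x + c = (-9, 2)
Constraint values g_i(x) = a_i^T x - b_i:
  g_1((1, 2)) = 0
  g_2((1, 2)) = 0
Stationarity residual: grad f(x) + sum_i lambda_i a_i = (0, 0)
  -> stationarity OK
Primal feasibility (all g_i <= 0): OK
Dual feasibility (all lambda_i >= 0): OK
Complementary slackness (lambda_i * g_i(x) = 0 for all i): OK

Verdict: yes, KKT holds.

yes


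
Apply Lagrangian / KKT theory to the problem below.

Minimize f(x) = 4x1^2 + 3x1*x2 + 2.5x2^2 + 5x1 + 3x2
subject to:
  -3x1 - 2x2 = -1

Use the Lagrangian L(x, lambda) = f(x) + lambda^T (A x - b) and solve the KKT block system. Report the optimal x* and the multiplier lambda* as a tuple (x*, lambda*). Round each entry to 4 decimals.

Form the Lagrangian:
  L(x, lambda) = (1/2) x^T Q x + c^T x + lambda^T (A x - b)
Stationarity (grad_x L = 0): Q x + c + A^T lambda = 0.
Primal feasibility: A x = b.

This gives the KKT block system:
  [ Q   A^T ] [ x     ]   [-c ]
  [ A    0  ] [ lambda ] = [ b ]

Solving the linear system:
  x*      = (0.1707, 0.2439)
  lambda* = (2.3659)
  f(x*)   = 1.9756

x* = (0.1707, 0.2439), lambda* = (2.3659)


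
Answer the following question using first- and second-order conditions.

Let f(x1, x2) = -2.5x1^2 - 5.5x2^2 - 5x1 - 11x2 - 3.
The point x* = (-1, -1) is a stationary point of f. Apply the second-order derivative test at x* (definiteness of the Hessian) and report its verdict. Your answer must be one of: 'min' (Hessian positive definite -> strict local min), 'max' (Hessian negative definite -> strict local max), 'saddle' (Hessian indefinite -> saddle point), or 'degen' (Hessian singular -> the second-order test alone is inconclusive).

Compute the Hessian H = grad^2 f:
  H = [[-5, 0], [0, -11]]
Verify stationarity: grad f(x*) = H x* + g = (0, 0).
Eigenvalues of H: -11, -5.
Both eigenvalues < 0, so H is negative definite -> x* is a strict local max.

max


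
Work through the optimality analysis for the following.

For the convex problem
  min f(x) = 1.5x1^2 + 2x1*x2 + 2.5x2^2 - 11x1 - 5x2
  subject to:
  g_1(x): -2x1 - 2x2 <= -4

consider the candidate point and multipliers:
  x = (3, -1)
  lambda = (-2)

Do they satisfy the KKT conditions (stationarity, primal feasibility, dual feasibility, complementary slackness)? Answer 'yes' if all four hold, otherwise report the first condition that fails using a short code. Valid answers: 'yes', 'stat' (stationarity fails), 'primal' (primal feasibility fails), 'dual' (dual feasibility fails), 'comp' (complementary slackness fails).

Gradient of f: grad f(x) = Q x + c = (-4, -4)
Constraint values g_i(x) = a_i^T x - b_i:
  g_1((3, -1)) = 0
Stationarity residual: grad f(x) + sum_i lambda_i a_i = (0, 0)
  -> stationarity OK
Primal feasibility (all g_i <= 0): OK
Dual feasibility (all lambda_i >= 0): FAILS
Complementary slackness (lambda_i * g_i(x) = 0 for all i): OK

Verdict: the first failing condition is dual_feasibility -> dual.

dual


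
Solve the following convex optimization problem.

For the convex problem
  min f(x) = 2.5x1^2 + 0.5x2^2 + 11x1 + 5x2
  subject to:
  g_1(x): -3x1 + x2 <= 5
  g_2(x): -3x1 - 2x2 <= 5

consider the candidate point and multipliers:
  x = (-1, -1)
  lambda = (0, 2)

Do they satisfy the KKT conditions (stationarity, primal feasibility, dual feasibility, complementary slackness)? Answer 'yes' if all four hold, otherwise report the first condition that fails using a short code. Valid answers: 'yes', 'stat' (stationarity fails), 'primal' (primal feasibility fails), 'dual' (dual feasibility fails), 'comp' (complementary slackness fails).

Gradient of f: grad f(x) = Q x + c = (6, 4)
Constraint values g_i(x) = a_i^T x - b_i:
  g_1((-1, -1)) = -3
  g_2((-1, -1)) = 0
Stationarity residual: grad f(x) + sum_i lambda_i a_i = (0, 0)
  -> stationarity OK
Primal feasibility (all g_i <= 0): OK
Dual feasibility (all lambda_i >= 0): OK
Complementary slackness (lambda_i * g_i(x) = 0 for all i): OK

Verdict: yes, KKT holds.

yes


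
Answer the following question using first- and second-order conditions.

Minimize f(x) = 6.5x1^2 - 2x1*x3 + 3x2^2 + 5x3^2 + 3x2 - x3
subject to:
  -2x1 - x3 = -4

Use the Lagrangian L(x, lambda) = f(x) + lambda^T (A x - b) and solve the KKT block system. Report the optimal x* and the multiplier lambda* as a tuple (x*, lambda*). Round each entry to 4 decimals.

Form the Lagrangian:
  L(x, lambda) = (1/2) x^T Q x + c^T x + lambda^T (A x - b)
Stationarity (grad_x L = 0): Q x + c + A^T lambda = 0.
Primal feasibility: A x = b.

This gives the KKT block system:
  [ Q   A^T ] [ x     ]   [-c ]
  [ A    0  ] [ lambda ] = [ b ]

Solving the linear system:
  x*      = (1.4098, -0.5, 1.1803)
  lambda* = (7.9836)
  f(x*)   = 14.627

x* = (1.4098, -0.5, 1.1803), lambda* = (7.9836)


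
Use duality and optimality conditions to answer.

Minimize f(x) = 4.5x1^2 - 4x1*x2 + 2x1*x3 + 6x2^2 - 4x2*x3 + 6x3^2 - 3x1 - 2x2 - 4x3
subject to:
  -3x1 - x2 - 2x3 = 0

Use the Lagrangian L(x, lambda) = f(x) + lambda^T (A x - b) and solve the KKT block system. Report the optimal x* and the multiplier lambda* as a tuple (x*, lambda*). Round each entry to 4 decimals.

Form the Lagrangian:
  L(x, lambda) = (1/2) x^T Q x + c^T x + lambda^T (A x - b)
Stationarity (grad_x L = 0): Q x + c + A^T lambda = 0.
Primal feasibility: A x = b.

This gives the KKT block system:
  [ Q   A^T ] [ x     ]   [-c ]
  [ A    0  ] [ lambda ] = [ b ]

Solving the linear system:
  x*      = (-0.1213, 0.0638, 0.15)
  lambda* = (-1.3489)
  f(x*)   = -0.1819

x* = (-0.1213, 0.0638, 0.15), lambda* = (-1.3489)


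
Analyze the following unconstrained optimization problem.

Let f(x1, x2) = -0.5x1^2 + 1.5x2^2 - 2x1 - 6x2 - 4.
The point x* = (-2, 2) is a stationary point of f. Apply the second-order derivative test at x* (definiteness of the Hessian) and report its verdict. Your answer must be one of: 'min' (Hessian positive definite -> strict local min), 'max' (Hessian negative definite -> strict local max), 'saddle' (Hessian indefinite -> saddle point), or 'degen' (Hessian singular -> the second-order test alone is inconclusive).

Compute the Hessian H = grad^2 f:
  H = [[-1, 0], [0, 3]]
Verify stationarity: grad f(x*) = H x* + g = (0, 0).
Eigenvalues of H: -1, 3.
Eigenvalues have mixed signs, so H is indefinite -> x* is a saddle point.

saddle


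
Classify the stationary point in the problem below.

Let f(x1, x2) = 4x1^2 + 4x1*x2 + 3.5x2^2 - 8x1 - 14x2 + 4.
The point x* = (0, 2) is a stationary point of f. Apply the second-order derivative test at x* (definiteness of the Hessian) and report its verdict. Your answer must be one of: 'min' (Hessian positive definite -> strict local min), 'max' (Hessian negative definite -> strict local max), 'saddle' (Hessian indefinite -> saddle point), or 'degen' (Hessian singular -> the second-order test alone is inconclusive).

Compute the Hessian H = grad^2 f:
  H = [[8, 4], [4, 7]]
Verify stationarity: grad f(x*) = H x* + g = (0, 0).
Eigenvalues of H: 3.4689, 11.5311.
Both eigenvalues > 0, so H is positive definite -> x* is a strict local min.

min


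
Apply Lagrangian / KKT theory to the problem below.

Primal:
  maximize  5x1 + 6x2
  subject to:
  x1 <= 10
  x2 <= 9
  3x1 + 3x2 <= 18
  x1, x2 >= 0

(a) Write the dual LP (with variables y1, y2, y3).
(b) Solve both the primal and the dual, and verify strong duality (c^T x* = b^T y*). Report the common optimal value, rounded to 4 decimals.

The standard primal-dual pair for 'max c^T x s.t. A x <= b, x >= 0' is:
  Dual:  min b^T y  s.t.  A^T y >= c,  y >= 0.

So the dual LP is:
  minimize  10y1 + 9y2 + 18y3
  subject to:
    y1 + 3y3 >= 5
    y2 + 3y3 >= 6
    y1, y2, y3 >= 0

Solving the primal: x* = (0, 6).
  primal value c^T x* = 36.
Solving the dual: y* = (0, 0, 2).
  dual value b^T y* = 36.
Strong duality: c^T x* = b^T y*. Confirmed.

36


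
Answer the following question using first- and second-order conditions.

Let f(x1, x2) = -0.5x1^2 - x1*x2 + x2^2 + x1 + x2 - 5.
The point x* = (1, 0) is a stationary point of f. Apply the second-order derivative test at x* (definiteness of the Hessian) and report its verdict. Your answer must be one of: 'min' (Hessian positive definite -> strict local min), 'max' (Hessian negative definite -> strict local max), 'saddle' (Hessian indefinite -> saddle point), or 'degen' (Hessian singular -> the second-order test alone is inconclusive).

Compute the Hessian H = grad^2 f:
  H = [[-1, -1], [-1, 2]]
Verify stationarity: grad f(x*) = H x* + g = (0, 0).
Eigenvalues of H: -1.3028, 2.3028.
Eigenvalues have mixed signs, so H is indefinite -> x* is a saddle point.

saddle


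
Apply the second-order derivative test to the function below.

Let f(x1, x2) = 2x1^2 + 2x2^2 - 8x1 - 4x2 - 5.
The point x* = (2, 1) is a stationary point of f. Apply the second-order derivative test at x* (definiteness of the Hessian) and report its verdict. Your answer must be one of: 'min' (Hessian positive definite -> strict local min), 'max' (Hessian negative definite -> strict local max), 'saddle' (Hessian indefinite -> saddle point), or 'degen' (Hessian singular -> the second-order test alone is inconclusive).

Compute the Hessian H = grad^2 f:
  H = [[4, 0], [0, 4]]
Verify stationarity: grad f(x*) = H x* + g = (0, 0).
Eigenvalues of H: 4, 4.
Both eigenvalues > 0, so H is positive definite -> x* is a strict local min.

min


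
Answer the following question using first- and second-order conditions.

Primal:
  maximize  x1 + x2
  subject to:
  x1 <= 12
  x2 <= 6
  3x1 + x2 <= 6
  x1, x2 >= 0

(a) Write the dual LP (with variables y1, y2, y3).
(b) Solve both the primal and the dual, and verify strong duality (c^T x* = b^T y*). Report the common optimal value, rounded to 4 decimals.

The standard primal-dual pair for 'max c^T x s.t. A x <= b, x >= 0' is:
  Dual:  min b^T y  s.t.  A^T y >= c,  y >= 0.

So the dual LP is:
  minimize  12y1 + 6y2 + 6y3
  subject to:
    y1 + 3y3 >= 1
    y2 + y3 >= 1
    y1, y2, y3 >= 0

Solving the primal: x* = (0, 6).
  primal value c^T x* = 6.
Solving the dual: y* = (0, 0.6667, 0.3333).
  dual value b^T y* = 6.
Strong duality: c^T x* = b^T y*. Confirmed.

6


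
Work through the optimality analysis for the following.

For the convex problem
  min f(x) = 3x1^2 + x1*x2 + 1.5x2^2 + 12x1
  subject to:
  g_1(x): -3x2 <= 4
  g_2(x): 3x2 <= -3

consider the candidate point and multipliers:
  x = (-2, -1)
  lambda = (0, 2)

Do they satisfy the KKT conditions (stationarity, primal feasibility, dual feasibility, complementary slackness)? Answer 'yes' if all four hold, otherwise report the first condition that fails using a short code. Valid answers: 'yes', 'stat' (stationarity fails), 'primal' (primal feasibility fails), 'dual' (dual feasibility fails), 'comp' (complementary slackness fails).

Gradient of f: grad f(x) = Q x + c = (-1, -5)
Constraint values g_i(x) = a_i^T x - b_i:
  g_1((-2, -1)) = -1
  g_2((-2, -1)) = 0
Stationarity residual: grad f(x) + sum_i lambda_i a_i = (-1, 1)
  -> stationarity FAILS
Primal feasibility (all g_i <= 0): OK
Dual feasibility (all lambda_i >= 0): OK
Complementary slackness (lambda_i * g_i(x) = 0 for all i): OK

Verdict: the first failing condition is stationarity -> stat.

stat


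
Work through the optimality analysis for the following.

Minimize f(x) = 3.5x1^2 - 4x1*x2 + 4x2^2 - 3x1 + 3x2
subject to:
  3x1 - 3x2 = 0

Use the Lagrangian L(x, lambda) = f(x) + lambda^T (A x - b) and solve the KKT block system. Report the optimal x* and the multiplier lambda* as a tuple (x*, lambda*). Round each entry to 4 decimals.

Form the Lagrangian:
  L(x, lambda) = (1/2) x^T Q x + c^T x + lambda^T (A x - b)
Stationarity (grad_x L = 0): Q x + c + A^T lambda = 0.
Primal feasibility: A x = b.

This gives the KKT block system:
  [ Q   A^T ] [ x     ]   [-c ]
  [ A    0  ] [ lambda ] = [ b ]

Solving the linear system:
  x*      = (0, 0)
  lambda* = (1)
  f(x*)   = 0

x* = (0, 0), lambda* = (1)


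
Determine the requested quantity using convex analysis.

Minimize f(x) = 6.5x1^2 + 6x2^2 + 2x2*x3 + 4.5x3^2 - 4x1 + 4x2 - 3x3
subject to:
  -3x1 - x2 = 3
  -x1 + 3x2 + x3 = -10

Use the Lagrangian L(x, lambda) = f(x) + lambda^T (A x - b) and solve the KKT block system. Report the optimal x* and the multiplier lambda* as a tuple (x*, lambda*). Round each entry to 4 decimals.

Form the Lagrangian:
  L(x, lambda) = (1/2) x^T Q x + c^T x + lambda^T (A x - b)
Stationarity (grad_x L = 0): Q x + c + A^T lambda = 0.
Primal feasibility: A x = b.

This gives the KKT block system:
  [ Q   A^T ] [ x     ]   [-c ]
  [ A    0  ] [ lambda ] = [ b ]

Solving the linear system:
  x*      = (0.091, -3.273, -0.0899)
  lambda* = (-4.3907, 10.3552)
  f(x*)   = 51.7686

x* = (0.091, -3.273, -0.0899), lambda* = (-4.3907, 10.3552)
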